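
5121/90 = 569/10 = 56.90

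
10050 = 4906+5144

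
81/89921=81/89921  =  0.00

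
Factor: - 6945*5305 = - 3^1 *5^2*463^1*1061^1=- 36843225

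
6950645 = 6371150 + 579495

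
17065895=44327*385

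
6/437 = 6/437 = 0.01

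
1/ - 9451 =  - 1+9450/9451 = -  0.00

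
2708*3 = 8124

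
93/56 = 1+37/56  =  1.66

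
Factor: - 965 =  - 5^1*193^1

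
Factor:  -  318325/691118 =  - 18725/40654 = - 2^(  -  1 )*5^2 * 7^1*107^1*20327^ ( - 1)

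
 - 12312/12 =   -  1026 =-1026.00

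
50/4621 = 50/4621 = 0.01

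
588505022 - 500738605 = 87766417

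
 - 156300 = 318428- 474728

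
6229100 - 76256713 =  - 70027613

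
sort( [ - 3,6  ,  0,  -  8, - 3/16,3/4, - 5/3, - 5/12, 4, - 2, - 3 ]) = [-8, -3, - 3, - 2,- 5/3, - 5/12, - 3/16,  0, 3/4,4, 6 ]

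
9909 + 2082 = 11991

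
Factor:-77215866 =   -  2^1*3^1*7^2*13^1*89^1*227^1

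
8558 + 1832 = 10390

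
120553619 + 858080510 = 978634129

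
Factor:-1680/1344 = -2^( - 2) * 5^1 = -5/4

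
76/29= 2  +  18/29= 2.62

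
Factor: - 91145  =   - 5^1*18229^1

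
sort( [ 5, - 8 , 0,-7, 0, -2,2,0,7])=[ -8 ,-7, - 2, 0, 0,0,2,5 , 7]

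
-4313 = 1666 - 5979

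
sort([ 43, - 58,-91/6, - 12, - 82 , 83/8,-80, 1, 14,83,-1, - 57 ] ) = [ - 82,  -  80, - 58, - 57 , - 91/6 ,-12, - 1, 1,83/8,14, 43, 83]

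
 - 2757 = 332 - 3089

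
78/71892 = 13/11982 =0.00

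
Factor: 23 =23^1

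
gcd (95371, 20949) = 1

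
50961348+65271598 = 116232946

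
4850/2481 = 1 + 2369/2481= 1.95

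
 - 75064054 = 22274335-97338389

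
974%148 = 86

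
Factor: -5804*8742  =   -2^3 * 3^1 * 31^1 * 47^1 * 1451^1 = -50738568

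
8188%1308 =340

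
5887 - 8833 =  - 2946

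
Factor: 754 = 2^1*13^1*29^1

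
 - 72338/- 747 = 96 + 626/747 = 96.84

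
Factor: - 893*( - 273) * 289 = 3^1*7^1*13^1*17^2*19^1 * 47^1 = 70455021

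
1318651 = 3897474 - 2578823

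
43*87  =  3741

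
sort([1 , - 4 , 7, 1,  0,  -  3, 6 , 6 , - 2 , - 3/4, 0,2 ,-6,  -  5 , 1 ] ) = [ - 6 , - 5,-4,-3,  -  2, - 3/4 , 0, 0,  1 , 1, 1,  2, 6,6,7]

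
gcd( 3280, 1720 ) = 40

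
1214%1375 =1214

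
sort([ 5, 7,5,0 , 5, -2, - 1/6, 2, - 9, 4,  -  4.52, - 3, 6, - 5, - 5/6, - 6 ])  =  [ - 9,-6, - 5, - 4.52, - 3, - 2, - 5/6, - 1/6,0, 2, 4, 5,5,5, 6,7 ]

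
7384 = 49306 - 41922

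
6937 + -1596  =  5341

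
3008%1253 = 502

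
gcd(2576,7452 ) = 92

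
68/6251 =68/6251 = 0.01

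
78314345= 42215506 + 36098839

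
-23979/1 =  - 23979 =-23979.00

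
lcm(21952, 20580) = 329280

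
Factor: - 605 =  - 5^1 * 11^2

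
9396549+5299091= 14695640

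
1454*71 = 103234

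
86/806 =43/403=0.11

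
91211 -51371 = 39840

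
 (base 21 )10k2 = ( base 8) 22723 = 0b10010111010011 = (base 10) 9683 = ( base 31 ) A2B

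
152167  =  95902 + 56265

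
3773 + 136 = 3909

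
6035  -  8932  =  -2897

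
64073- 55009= 9064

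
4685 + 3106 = 7791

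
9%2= 1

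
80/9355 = 16/1871 = 0.01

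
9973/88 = 113 + 29/88 = 113.33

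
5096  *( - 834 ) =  - 4250064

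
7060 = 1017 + 6043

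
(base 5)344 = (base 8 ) 143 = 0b1100011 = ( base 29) 3c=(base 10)99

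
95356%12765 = 6001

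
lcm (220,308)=1540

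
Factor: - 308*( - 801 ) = 2^2*3^2*7^1 * 11^1 * 89^1= 246708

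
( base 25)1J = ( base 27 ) 1H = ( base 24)1K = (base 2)101100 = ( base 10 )44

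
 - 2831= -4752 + 1921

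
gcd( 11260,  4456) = 4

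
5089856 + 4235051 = 9324907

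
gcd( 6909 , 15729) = 147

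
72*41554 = 2991888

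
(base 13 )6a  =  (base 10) 88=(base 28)34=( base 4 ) 1120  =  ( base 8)130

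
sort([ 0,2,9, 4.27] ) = [0,2, 4.27, 9]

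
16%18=16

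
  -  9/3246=-1+1079/1082 = - 0.00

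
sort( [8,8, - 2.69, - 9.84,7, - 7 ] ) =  [- 9.84,-7, - 2.69,7,8,8]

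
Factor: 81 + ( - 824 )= - 743^1 = - 743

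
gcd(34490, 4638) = 2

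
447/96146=447/96146 = 0.00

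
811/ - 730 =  - 811/730 =- 1.11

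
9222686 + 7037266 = 16259952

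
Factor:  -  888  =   - 2^3*3^1*37^1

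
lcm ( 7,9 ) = 63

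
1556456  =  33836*46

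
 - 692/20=- 35 + 2/5 = - 34.60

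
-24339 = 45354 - 69693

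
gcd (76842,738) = 18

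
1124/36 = 31 + 2/9= 31.22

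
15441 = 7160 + 8281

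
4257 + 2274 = 6531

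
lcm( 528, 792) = 1584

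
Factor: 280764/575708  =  3^2*7^( - 1)*11^1*29^( -1 ) =99/203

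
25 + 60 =85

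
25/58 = 25/58=0.43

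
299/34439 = 299/34439  =  0.01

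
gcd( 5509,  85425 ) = 1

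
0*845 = 0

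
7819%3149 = 1521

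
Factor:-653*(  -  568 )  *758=2^4*71^1*379^1*653^1 = 281145232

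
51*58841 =3000891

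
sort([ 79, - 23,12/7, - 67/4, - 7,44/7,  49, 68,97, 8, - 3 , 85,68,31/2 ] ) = [ - 23, - 67/4, - 7, - 3,12/7, 44/7  ,  8,  31/2,49, 68 , 68,79,85,97]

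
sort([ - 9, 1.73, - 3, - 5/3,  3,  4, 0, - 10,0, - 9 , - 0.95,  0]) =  [ - 10 , - 9,-9,-3,-5/3, - 0.95, 0, 0, 0,1.73,3,  4 ]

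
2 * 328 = 656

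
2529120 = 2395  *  1056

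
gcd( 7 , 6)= 1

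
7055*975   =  6878625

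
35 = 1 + 34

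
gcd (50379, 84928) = 1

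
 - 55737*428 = -23855436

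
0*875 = 0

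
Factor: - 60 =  - 2^2*3^1*5^1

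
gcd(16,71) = 1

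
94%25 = 19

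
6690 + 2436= 9126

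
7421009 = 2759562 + 4661447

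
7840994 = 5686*1379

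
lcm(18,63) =126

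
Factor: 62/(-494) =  - 13^( - 1) * 19^(  -  1)*  31^1  =  - 31/247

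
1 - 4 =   -  3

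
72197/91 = 72197/91 = 793.37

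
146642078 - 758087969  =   - 611445891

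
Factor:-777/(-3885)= 5^( - 1 ) = 1/5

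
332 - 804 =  - 472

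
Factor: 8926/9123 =2^1*3^( - 1) * 3041^ ( - 1 ) * 4463^1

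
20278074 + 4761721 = 25039795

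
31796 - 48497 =  -  16701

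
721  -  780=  - 59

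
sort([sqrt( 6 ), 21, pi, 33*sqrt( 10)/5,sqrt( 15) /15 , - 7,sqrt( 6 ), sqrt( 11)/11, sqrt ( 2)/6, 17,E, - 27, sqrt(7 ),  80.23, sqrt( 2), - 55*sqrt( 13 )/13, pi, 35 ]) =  [-27, - 55*sqrt( 13 )/13,- 7, sqrt(2 ) /6, sqrt(15 ) /15,sqrt( 11 ) /11, sqrt( 2), sqrt( 6), sqrt( 6), sqrt ( 7 ), E,pi, pi , 17,  33*sqrt(10 ) /5,21,35, 80.23] 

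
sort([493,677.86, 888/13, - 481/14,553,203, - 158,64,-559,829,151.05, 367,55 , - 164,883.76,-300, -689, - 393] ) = [ - 689, - 559, - 393,-300,- 164, -158, - 481/14, 55, 64, 888/13,151.05,203 , 367,493, 553,677.86,829,883.76 ] 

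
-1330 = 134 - 1464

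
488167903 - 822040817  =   - 333872914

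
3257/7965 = 3257/7965 = 0.41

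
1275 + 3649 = 4924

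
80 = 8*10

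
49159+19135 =68294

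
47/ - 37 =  - 47/37 = - 1.27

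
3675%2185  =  1490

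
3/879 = 1/293 = 0.00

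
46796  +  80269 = 127065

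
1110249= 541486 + 568763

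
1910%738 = 434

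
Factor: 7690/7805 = 2^1*7^( - 1)* 223^( - 1)*769^1 = 1538/1561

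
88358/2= 44179 =44179.00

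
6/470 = 3/235= 0.01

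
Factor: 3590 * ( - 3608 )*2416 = - 31293771520 = - 2^8*5^1*11^1*41^1*151^1*359^1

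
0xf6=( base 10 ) 246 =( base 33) 7F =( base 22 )b4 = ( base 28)8m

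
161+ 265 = 426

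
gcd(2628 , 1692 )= 36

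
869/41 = 21+8/41 = 21.20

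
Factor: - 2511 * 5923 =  - 14872653 = -  3^4*31^1 * 5923^1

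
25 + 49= 74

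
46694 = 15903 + 30791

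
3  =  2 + 1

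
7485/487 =15 + 180/487 = 15.37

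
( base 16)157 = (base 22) FD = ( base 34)a3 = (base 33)AD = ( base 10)343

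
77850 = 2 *38925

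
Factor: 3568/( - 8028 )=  - 2^2*3^( - 2) = - 4/9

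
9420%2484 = 1968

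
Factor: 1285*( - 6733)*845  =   - 7310859725 =- 5^2*13^2*257^1*6733^1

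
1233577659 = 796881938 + 436695721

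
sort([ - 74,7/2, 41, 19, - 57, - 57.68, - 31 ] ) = [ - 74, - 57.68, - 57, - 31 , 7/2,  19, 41] 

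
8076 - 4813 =3263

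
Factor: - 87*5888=  -  512256 = -2^8*3^1*23^1*29^1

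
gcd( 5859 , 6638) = 1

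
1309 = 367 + 942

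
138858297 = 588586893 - 449728596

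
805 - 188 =617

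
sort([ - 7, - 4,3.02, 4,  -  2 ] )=[ - 7, - 4,-2,  3.02, 4]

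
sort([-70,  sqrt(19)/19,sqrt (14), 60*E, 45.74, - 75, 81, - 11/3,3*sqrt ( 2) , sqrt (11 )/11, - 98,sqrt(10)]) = [-98, - 75, - 70,  -  11/3 , sqrt(19 )/19, sqrt(11 )/11,sqrt(10),sqrt(14), 3*sqrt(2),45.74, 81, 60*E ] 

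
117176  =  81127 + 36049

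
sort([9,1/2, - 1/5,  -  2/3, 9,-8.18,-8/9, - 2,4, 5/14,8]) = [  -  8.18, -2,- 8/9, - 2/3, -1/5, 5/14,1/2,4,8,  9,9 ] 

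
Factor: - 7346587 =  - 563^1 * 13049^1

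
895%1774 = 895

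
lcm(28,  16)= 112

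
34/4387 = 34/4387 = 0.01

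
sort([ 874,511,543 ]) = [ 511,543,874 ]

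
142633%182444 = 142633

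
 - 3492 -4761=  - 8253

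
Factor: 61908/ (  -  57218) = - 66/61= - 2^1*3^1*11^1*61^( - 1)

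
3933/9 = 437 = 437.00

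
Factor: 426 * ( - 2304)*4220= - 2^11*3^3 * 5^1* 71^1*211^1 = - 4141946880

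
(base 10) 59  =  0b111011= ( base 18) 35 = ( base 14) 43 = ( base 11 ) 54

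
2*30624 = 61248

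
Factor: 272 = 2^4*17^1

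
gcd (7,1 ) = 1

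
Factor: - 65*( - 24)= 2^3*3^1*5^1*13^1 =1560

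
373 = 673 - 300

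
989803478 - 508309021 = 481494457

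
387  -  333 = 54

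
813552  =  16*50847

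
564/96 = 5 + 7/8= 5.88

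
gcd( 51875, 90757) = 1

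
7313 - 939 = 6374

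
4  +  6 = 10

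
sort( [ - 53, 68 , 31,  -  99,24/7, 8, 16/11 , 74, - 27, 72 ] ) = [ - 99, - 53, - 27,  16/11, 24/7, 8 , 31,  68,72,74]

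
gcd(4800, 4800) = 4800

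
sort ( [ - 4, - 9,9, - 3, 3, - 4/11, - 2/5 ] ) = [-9,-4, - 3, - 2/5, - 4/11, 3 , 9 ] 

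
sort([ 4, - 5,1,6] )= [ - 5,1, 4,  6]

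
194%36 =14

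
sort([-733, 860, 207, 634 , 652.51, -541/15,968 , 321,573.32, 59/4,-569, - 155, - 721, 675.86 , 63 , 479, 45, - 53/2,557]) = [ - 733,-721, - 569 , -155, - 541/15 , - 53/2,59/4,45,  63, 207, 321,479, 557 , 573.32,  634, 652.51,675.86 , 860, 968 ] 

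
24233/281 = 86  +  67/281 = 86.24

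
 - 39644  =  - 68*583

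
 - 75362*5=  - 376810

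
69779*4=279116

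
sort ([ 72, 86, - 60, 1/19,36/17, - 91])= [ -91, - 60,1/19,36/17, 72,86]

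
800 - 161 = 639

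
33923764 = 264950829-231027065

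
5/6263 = 5/6263 = 0.00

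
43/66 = 43/66 = 0.65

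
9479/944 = 10 + 39/944=10.04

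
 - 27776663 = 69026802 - 96803465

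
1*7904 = 7904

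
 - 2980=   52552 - 55532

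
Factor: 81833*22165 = 1813828445= 5^1*11^1*13^1*19^1*31^1*59^1  *73^1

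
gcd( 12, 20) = 4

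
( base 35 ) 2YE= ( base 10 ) 3654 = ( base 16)E46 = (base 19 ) A26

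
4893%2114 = 665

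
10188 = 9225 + 963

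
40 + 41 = 81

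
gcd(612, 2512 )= 4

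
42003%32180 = 9823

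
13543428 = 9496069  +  4047359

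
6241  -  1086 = 5155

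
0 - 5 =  - 5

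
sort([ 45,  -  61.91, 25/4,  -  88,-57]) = [-88, - 61.91, - 57,  25/4,  45 ] 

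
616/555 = 1  +  61/555 = 1.11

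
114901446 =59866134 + 55035312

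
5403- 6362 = - 959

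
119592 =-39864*( - 3)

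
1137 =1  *1137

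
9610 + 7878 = 17488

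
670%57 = 43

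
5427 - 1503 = 3924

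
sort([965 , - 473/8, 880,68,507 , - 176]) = [-176, - 473/8,68,507,880,965]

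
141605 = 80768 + 60837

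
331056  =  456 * 726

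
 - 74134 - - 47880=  - 26254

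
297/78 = 99/26 = 3.81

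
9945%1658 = 1655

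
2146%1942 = 204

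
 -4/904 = -1 + 225/226=-  0.00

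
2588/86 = 1294/43 = 30.09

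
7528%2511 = 2506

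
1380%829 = 551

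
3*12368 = 37104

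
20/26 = 10/13 = 0.77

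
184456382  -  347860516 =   -  163404134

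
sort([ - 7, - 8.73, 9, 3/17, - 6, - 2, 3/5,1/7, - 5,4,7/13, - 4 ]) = [ - 8.73,  -  7,-6,-5,-4, - 2,1/7,3/17,7/13,3/5,4,  9] 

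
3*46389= 139167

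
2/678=1/339 = 0.00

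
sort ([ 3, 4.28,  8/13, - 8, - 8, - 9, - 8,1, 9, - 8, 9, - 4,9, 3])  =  [ - 9, - 8, - 8, - 8, - 8, - 4, 8/13, 1, 3 , 3,4.28,  9, 9,9]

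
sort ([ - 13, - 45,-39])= [  -  45,  -  39,-13] 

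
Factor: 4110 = 2^1*3^1*5^1 *137^1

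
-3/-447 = 1/149=0.01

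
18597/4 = 4649+1/4 = 4649.25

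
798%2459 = 798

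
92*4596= 422832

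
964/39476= 241/9869  =  0.02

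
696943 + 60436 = 757379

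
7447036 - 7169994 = 277042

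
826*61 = 50386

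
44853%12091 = 8580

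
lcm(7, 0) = 0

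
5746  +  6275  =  12021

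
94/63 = 94/63 = 1.49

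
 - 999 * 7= -6993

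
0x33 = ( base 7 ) 102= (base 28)1n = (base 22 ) 27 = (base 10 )51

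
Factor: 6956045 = 5^1*199^1*6991^1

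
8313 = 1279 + 7034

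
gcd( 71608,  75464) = 8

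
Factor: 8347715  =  5^1*1669543^1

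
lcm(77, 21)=231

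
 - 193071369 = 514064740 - 707136109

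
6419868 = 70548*91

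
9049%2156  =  425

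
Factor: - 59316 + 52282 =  - 2^1*3517^1=- 7034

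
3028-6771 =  - 3743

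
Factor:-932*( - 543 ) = 506076 = 2^2*3^1*181^1*233^1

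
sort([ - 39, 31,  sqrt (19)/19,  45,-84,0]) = [ - 84, - 39,0,sqrt( 19) /19,31,45 ]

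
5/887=5/887=0.01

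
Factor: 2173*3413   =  41^1*53^1*3413^1 = 7416449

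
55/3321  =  55/3321=0.02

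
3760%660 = 460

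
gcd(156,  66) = 6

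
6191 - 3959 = 2232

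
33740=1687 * 20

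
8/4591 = 8/4591 = 0.00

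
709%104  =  85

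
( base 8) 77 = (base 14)47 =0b111111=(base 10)63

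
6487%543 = 514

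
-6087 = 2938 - 9025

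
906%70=66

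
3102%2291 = 811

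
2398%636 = 490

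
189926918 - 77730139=112196779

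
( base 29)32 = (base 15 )5E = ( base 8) 131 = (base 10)89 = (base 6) 225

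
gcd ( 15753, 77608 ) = 89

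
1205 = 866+339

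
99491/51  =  99491/51 =1950.80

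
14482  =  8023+6459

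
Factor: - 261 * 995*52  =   - 2^2*3^2*5^1*13^1 * 29^1*199^1 = - 13504140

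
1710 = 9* 190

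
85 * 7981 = 678385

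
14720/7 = 14720/7  =  2102.86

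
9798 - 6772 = 3026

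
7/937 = 7/937=0.01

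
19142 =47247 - 28105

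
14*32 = 448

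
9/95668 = 9/95668 = 0.00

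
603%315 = 288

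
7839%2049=1692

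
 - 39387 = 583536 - 622923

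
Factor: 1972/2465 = 2^2*5^( - 1) = 4/5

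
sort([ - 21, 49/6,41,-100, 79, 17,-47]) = [ - 100,  -  47, -21, 49/6, 17, 41, 79]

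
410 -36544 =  - 36134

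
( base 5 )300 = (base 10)75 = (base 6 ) 203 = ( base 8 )113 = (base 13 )5A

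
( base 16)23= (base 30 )15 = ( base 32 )13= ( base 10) 35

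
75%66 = 9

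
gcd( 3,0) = 3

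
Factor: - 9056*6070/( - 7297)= 2^6* 5^1 * 283^1 * 607^1*7297^( - 1)= 54969920/7297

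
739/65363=739/65363  =  0.01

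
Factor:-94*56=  - 5264 = - 2^4*7^1*47^1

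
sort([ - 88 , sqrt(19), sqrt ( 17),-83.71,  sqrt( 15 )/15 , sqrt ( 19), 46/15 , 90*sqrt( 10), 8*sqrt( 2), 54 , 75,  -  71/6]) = [ - 88 ,-83.71,-71/6,sqrt( 15 ) /15, 46/15, sqrt( 17) , sqrt(19 ),sqrt ( 19)  ,  8 * sqrt( 2),54 , 75,90 * sqrt ( 10)]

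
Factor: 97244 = 2^2 *7^1*23^1*151^1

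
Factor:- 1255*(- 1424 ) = 2^4*5^1*89^1*251^1 = 1787120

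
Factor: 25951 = 25951^1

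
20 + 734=754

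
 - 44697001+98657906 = 53960905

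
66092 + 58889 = 124981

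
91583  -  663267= - 571684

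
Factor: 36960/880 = 42=2^1 *3^1*7^1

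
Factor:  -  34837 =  - 11^1 *3167^1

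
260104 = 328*793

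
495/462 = 15/14 = 1.07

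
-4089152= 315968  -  4405120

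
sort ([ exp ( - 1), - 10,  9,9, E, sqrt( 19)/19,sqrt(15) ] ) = [ - 10,sqrt(19 )/19,exp( - 1)  ,  E,sqrt(15 ),9,9]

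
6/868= 3/434 = 0.01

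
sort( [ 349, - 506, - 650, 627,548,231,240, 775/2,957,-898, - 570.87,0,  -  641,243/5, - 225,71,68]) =[ - 898 ,-650, - 641,-570.87,- 506 ,-225,0, 243/5,68, 71, 231, 240, 349, 775/2,548,627, 957]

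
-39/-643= 39/643 = 0.06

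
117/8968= 117/8968 = 0.01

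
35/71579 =35/71579 = 0.00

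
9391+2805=12196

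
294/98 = 3= 3.00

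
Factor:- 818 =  - 2^1*409^1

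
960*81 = 77760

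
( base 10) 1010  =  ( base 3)1101102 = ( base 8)1762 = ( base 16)3f2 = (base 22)21k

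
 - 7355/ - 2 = 3677 + 1/2= 3677.50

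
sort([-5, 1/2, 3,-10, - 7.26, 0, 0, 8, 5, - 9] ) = [ - 10,-9, - 7.26 ,-5,0,0,1/2, 3 , 5, 8 ] 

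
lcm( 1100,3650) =80300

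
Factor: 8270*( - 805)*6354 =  -42300801900=- 2^2 * 3^2*5^2 * 7^1*23^1*353^1*827^1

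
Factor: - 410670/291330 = -117/83=- 3^2*13^1 * 83^( - 1)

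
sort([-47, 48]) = [ - 47, 48]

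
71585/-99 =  - 71585/99 = - 723.08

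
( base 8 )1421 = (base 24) 18h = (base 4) 30101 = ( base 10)785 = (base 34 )n3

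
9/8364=3/2788 = 0.00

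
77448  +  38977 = 116425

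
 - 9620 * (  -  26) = 250120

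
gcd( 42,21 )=21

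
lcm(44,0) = 0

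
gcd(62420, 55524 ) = 4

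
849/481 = 1  +  368/481  =  1.77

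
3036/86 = 35+ 13/43 = 35.30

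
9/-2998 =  - 1 + 2989/2998=-0.00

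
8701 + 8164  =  16865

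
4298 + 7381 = 11679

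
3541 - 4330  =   - 789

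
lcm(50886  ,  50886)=50886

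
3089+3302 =6391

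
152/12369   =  8/651 = 0.01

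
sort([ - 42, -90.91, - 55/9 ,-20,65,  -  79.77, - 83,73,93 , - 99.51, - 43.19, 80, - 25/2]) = [ -99.51, - 90.91,  -  83, - 79.77,-43.19 ,  -  42,-20,  -  25/2, - 55/9,65  ,  73,80, 93] 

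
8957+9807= 18764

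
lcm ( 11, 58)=638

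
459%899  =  459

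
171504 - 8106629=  - 7935125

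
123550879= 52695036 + 70855843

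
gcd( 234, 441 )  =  9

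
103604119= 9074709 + 94529410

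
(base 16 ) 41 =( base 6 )145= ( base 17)3E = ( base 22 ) 2l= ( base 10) 65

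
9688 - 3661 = 6027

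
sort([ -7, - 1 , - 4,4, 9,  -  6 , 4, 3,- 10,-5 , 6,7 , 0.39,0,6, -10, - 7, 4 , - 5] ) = [ -10, -10 ,-7, - 7, - 6, - 5, - 5, - 4 , - 1 , 0 , 0.39,3, 4,  4,4, 6, 6, 7, 9]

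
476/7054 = 238/3527 = 0.07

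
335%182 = 153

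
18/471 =6/157 = 0.04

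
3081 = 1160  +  1921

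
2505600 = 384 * 6525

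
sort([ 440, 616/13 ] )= [ 616/13, 440]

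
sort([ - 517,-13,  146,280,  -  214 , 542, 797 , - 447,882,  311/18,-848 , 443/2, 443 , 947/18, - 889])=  [ -889, - 848 ,-517, - 447, - 214,  -  13,311/18, 947/18 , 146,443/2 , 280,443, 542,797, 882]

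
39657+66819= 106476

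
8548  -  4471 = 4077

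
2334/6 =389 = 389.00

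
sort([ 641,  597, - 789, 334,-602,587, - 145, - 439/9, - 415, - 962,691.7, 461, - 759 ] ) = [-962, - 789, - 759 , - 602 , - 415, - 145, - 439/9, 334,461,587, 597,641, 691.7]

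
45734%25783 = 19951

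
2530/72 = 1265/36 = 35.14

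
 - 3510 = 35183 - 38693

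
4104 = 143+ 3961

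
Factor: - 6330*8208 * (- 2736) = 142153367040  =  2^9 * 3^6*5^1* 19^2*211^1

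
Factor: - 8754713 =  - 11^2*72353^1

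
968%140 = 128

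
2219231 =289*7679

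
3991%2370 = 1621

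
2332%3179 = 2332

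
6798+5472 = 12270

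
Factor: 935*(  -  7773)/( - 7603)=7267755/7603  =  3^1*5^1*11^1 * 17^1*2591^1*7603^( - 1) 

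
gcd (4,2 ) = 2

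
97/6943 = 97/6943  =  0.01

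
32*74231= 2375392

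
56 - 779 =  - 723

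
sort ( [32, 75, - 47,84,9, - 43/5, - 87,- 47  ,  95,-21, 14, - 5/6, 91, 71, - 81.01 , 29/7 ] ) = [-87,-81.01, - 47,-47,-21 , - 43/5, - 5/6,29/7, 9, 14, 32, 71, 75, 84, 91, 95 ]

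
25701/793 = 32 + 25/61 = 32.41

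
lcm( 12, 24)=24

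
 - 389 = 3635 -4024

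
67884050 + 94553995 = 162438045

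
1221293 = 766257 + 455036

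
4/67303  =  4/67303 = 0.00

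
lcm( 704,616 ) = 4928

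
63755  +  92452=156207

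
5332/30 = 2666/15=177.73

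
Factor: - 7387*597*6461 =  - 3^1 * 7^1*13^1*71^1*83^1 * 89^1*199^1 = - 28493261979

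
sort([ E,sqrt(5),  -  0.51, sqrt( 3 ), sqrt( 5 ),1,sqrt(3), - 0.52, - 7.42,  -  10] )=[  -  10,-7.42,- 0.52  , - 0.51, 1, sqrt( 3 ),sqrt( 3), sqrt( 5),sqrt( 5), E]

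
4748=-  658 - -5406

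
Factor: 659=659^1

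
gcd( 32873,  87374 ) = 1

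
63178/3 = 21059 + 1/3 = 21059.33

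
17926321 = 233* 76937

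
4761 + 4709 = 9470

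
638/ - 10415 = -638/10415 = - 0.06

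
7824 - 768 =7056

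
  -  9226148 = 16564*( - 557 )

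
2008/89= 2008/89 = 22.56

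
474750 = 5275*90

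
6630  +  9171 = 15801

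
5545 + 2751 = 8296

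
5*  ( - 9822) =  - 49110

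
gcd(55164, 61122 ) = 6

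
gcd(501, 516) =3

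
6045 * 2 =12090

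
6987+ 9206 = 16193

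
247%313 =247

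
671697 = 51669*13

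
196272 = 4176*47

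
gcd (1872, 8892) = 468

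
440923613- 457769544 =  - 16845931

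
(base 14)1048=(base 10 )2808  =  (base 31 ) 2SI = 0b101011111000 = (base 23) 572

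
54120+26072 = 80192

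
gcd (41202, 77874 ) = 6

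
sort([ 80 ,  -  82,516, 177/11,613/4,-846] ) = [ - 846 , - 82, 177/11, 80, 613/4, 516]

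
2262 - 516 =1746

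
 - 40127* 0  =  0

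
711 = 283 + 428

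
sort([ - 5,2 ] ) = [ - 5,2]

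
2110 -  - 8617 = 10727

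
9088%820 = 68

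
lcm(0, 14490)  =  0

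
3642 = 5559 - 1917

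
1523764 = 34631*44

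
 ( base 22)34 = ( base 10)70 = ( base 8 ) 106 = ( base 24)2M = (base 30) 2a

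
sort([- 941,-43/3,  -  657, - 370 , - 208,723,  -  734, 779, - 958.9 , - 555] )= [  -  958.9,  -  941,- 734, - 657, - 555,-370, - 208, - 43/3, 723, 779 ]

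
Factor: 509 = 509^1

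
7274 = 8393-1119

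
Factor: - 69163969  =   - 7^1*9880567^1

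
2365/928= 2 + 509/928 = 2.55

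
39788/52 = 765 + 2/13 =765.15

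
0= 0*8910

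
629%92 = 77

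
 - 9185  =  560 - 9745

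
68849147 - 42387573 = 26461574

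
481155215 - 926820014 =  - 445664799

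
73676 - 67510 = 6166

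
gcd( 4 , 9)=1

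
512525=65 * 7885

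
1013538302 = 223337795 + 790200507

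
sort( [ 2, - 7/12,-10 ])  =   [ - 10, - 7/12, 2]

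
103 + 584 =687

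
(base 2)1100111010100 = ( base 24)bbc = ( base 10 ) 6612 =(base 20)GAC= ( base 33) 62c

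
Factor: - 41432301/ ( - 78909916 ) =2^( - 2)*3^2*571^(-1)*34549^(-1)*4603589^1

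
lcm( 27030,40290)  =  2135370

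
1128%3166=1128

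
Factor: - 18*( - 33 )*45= 2^1*3^5*5^1* 11^1 = 26730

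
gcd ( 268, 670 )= 134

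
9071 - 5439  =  3632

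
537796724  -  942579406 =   -  404782682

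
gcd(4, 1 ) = 1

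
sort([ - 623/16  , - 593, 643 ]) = [  -  593, - 623/16,643 ] 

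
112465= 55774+56691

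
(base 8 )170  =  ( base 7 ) 231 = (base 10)120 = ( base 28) 48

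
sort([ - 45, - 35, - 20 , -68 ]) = [ - 68,-45,-35,- 20] 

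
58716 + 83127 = 141843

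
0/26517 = 0 = 0.00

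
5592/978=5 + 117/163 = 5.72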